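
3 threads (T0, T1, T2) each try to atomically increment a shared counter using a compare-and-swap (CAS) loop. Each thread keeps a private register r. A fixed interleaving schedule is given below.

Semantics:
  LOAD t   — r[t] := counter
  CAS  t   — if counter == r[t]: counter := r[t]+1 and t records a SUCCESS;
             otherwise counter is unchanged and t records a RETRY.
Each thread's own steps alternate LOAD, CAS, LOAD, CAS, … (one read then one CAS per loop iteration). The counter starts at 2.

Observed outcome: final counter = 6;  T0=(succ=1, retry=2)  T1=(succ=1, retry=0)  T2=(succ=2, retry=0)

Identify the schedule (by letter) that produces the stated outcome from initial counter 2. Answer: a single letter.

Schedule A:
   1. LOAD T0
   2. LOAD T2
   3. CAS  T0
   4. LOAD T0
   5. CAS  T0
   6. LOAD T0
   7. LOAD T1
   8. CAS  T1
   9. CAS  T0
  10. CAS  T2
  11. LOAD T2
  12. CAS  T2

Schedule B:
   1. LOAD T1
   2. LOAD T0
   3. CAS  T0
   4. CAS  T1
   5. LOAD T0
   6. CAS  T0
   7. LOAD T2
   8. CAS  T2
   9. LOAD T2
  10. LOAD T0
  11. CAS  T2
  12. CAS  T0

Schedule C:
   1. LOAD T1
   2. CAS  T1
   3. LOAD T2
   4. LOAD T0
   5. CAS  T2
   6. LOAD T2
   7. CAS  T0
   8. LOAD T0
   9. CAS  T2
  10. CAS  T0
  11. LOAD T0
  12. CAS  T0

Tracing schedule C:
T1 LOAD — after: cnt=2, r=2 — load
T1 CAS — after: cnt=3, r=2 — ok
T2 LOAD — after: cnt=3, r=3 — load
T0 LOAD — after: cnt=3, r=3 — load
T2 CAS — after: cnt=4, r=3 — ok
T2 LOAD — after: cnt=4, r=4 — load
T0 CAS — after: cnt=4, r=3 — retry
T0 LOAD — after: cnt=4, r=4 — load
T2 CAS — after: cnt=5, r=4 — ok
T0 CAS — after: cnt=5, r=4 — retry
T0 LOAD — after: cnt=5, r=5 — load
T0 CAS — after: cnt=6, r=5 — ok

C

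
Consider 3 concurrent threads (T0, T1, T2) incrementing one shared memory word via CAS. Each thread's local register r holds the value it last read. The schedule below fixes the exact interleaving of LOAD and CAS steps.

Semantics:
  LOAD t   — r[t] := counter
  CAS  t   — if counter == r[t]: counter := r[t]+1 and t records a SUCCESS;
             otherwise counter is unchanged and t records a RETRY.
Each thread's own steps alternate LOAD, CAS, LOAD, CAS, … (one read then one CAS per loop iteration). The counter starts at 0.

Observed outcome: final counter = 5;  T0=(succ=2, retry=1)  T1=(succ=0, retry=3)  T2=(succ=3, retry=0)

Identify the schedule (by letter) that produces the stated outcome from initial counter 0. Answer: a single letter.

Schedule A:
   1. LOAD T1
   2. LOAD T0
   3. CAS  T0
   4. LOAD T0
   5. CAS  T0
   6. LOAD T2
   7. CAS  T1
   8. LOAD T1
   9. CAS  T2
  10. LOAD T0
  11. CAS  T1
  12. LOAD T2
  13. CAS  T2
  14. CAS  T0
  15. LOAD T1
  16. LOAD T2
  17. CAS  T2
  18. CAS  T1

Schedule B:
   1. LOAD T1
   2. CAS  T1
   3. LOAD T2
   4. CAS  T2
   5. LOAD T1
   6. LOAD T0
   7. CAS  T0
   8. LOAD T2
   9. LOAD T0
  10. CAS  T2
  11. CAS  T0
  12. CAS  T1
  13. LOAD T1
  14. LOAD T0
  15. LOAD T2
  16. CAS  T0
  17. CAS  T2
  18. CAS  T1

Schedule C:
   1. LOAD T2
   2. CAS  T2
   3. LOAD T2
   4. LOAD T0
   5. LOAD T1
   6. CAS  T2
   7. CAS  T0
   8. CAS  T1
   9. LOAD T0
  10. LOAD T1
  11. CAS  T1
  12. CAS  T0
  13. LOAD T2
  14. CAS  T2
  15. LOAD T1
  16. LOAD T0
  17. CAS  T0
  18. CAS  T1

A

Run A:
T1 LOAD — after: cnt=0, r=0 — load
T0 LOAD — after: cnt=0, r=0 — load
T0 CAS — after: cnt=1, r=0 — ok
T0 LOAD — after: cnt=1, r=1 — load
T0 CAS — after: cnt=2, r=1 — ok
T2 LOAD — after: cnt=2, r=2 — load
T1 CAS — after: cnt=2, r=0 — retry
T1 LOAD — after: cnt=2, r=2 — load
T2 CAS — after: cnt=3, r=2 — ok
T0 LOAD — after: cnt=3, r=3 — load
T1 CAS — after: cnt=3, r=2 — retry
T2 LOAD — after: cnt=3, r=3 — load
T2 CAS — after: cnt=4, r=3 — ok
T0 CAS — after: cnt=4, r=3 — retry
T1 LOAD — after: cnt=4, r=4 — load
T2 LOAD — after: cnt=4, r=4 — load
T2 CAS — after: cnt=5, r=4 — ok
T1 CAS — after: cnt=5, r=4 — retry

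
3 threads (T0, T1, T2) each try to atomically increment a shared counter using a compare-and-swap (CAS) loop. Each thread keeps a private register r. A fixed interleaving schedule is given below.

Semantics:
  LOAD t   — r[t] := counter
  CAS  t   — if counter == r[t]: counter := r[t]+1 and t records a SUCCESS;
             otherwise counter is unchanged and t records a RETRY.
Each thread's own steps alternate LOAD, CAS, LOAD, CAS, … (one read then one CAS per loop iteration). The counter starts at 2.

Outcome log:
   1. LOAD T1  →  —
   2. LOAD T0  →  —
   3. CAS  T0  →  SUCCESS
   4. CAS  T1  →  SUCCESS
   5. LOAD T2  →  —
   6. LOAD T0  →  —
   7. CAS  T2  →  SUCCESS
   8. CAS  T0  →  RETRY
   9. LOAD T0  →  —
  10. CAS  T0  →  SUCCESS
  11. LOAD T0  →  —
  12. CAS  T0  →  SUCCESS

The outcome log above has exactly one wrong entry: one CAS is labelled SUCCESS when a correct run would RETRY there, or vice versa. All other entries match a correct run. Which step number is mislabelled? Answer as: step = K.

Re-executing:
1. LOAD T1 → mem=2 r[T1]=2 [LOAD]
2. LOAD T0 → mem=2 r[T0]=2 [LOAD]
3. CAS T0 → mem=3 r[T0]=2 [OK]
4. CAS T1 → mem=3 r[T1]=2 [RETRY]
5. LOAD T2 → mem=3 r[T2]=3 [LOAD]
6. LOAD T0 → mem=3 r[T0]=3 [LOAD]
7. CAS T2 → mem=4 r[T2]=3 [OK]
8. CAS T0 → mem=4 r[T0]=3 [RETRY]
9. LOAD T0 → mem=4 r[T0]=4 [LOAD]
10. CAS T0 → mem=5 r[T0]=4 [OK]
11. LOAD T0 → mem=5 r[T0]=5 [LOAD]
12. CAS T0 → mem=6 r[T0]=5 [OK]
Log disagrees first at step 4.

step = 4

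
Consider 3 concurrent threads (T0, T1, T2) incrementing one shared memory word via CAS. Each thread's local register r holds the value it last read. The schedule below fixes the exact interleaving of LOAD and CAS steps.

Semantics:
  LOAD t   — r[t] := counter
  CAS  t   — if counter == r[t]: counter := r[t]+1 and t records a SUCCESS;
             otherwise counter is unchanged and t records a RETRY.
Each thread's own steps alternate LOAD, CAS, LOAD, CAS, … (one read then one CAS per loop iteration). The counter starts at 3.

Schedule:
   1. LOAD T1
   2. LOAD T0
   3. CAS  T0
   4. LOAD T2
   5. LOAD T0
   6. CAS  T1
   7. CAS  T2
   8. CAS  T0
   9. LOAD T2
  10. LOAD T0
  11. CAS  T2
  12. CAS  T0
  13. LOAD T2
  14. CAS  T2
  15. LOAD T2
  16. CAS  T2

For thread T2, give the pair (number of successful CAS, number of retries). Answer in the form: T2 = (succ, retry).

T2 = (4, 0)

   1) LOAD T1:  M=3  r_T1=3
   2) LOAD T0:  M=3  r_T0=3
   3) CAS  T0:  M=4  r_T0=3 ✓
   4) LOAD T2:  M=4  r_T2=4
   5) LOAD T0:  M=4  r_T0=4
   6) CAS  T1:  M=4  r_T1=3 ✗
   7) CAS  T2:  M=5  r_T2=4 ✓
   8) CAS  T0:  M=5  r_T0=4 ✗
   9) LOAD T2:  M=5  r_T2=5
  10) LOAD T0:  M=5  r_T0=5
  11) CAS  T2:  M=6  r_T2=5 ✓
  12) CAS  T0:  M=6  r_T0=5 ✗
  13) LOAD T2:  M=6  r_T2=6
  14) CAS  T2:  M=7  r_T2=6 ✓
  15) LOAD T2:  M=7  r_T2=7
  16) CAS  T2:  M=8  r_T2=7 ✓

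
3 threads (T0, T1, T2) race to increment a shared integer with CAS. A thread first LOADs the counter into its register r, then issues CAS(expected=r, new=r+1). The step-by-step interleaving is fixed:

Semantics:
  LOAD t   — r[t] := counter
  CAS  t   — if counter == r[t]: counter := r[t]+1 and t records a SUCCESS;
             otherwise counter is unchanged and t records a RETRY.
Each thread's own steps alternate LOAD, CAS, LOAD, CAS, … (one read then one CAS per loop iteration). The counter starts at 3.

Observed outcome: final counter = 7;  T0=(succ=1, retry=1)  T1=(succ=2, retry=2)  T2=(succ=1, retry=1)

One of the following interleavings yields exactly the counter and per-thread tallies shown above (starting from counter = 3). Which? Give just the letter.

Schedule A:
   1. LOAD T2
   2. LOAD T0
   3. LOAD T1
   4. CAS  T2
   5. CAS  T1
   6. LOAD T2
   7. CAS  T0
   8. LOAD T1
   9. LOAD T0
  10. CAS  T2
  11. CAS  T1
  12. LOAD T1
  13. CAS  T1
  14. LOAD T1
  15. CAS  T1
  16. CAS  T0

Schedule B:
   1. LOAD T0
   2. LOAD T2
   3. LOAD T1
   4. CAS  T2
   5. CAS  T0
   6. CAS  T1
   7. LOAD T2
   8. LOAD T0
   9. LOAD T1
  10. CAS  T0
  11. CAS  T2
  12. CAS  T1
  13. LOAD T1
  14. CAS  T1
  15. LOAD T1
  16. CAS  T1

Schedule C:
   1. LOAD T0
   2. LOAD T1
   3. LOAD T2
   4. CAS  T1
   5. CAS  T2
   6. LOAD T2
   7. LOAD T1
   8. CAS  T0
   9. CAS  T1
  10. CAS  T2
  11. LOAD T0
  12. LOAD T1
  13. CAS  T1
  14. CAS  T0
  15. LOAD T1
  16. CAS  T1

B

Tracing schedule B:
[1] T0.load  rd  (counter 3, T0.r 3)
[2] T2.load  rd  (counter 3, T2.r 3)
[3] T1.load  rd  (counter 3, T1.r 3)
[4] T2.cas  hit  (counter 4, T2.r 3)
[5] T0.cas  miss  (counter 4, T0.r 3)
[6] T1.cas  miss  (counter 4, T1.r 3)
[7] T2.load  rd  (counter 4, T2.r 4)
[8] T0.load  rd  (counter 4, T0.r 4)
[9] T1.load  rd  (counter 4, T1.r 4)
[10] T0.cas  hit  (counter 5, T0.r 4)
[11] T2.cas  miss  (counter 5, T2.r 4)
[12] T1.cas  miss  (counter 5, T1.r 4)
[13] T1.load  rd  (counter 5, T1.r 5)
[14] T1.cas  hit  (counter 6, T1.r 5)
[15] T1.load  rd  (counter 6, T1.r 6)
[16] T1.cas  hit  (counter 7, T1.r 6)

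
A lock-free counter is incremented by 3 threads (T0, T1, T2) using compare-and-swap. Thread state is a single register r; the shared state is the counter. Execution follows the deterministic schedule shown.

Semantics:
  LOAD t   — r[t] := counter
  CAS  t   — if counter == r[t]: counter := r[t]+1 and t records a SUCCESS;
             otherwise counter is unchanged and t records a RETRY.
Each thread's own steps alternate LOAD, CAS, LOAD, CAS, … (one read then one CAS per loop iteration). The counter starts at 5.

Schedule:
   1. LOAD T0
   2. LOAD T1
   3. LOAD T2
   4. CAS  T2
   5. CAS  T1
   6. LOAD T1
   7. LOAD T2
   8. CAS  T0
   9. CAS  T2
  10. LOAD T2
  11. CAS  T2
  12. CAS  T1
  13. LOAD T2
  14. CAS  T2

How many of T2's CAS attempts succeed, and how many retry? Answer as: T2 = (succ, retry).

T2 = (4, 0)

   1) LOAD T0:  M=5  r_T0=5
   2) LOAD T1:  M=5  r_T1=5
   3) LOAD T2:  M=5  r_T2=5
   4) CAS  T2:  M=6  r_T2=5 ✓
   5) CAS  T1:  M=6  r_T1=5 ✗
   6) LOAD T1:  M=6  r_T1=6
   7) LOAD T2:  M=6  r_T2=6
   8) CAS  T0:  M=6  r_T0=5 ✗
   9) CAS  T2:  M=7  r_T2=6 ✓
  10) LOAD T2:  M=7  r_T2=7
  11) CAS  T2:  M=8  r_T2=7 ✓
  12) CAS  T1:  M=8  r_T1=6 ✗
  13) LOAD T2:  M=8  r_T2=8
  14) CAS  T2:  M=9  r_T2=8 ✓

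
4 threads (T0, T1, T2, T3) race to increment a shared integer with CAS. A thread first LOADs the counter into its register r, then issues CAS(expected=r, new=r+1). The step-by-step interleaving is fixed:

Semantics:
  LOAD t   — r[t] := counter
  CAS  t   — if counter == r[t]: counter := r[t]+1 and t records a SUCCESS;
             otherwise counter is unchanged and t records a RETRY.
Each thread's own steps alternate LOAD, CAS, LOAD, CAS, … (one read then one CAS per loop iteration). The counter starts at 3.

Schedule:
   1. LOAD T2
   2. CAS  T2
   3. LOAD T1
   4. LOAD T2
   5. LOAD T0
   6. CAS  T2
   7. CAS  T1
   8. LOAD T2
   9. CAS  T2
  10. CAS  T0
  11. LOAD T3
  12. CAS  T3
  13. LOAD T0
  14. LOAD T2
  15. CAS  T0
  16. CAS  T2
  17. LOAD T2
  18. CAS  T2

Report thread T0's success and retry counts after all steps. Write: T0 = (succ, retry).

[1] T2.load  rd  (counter 3, T2.r 3)
[2] T2.cas  hit  (counter 4, T2.r 3)
[3] T1.load  rd  (counter 4, T1.r 4)
[4] T2.load  rd  (counter 4, T2.r 4)
[5] T0.load  rd  (counter 4, T0.r 4)
[6] T2.cas  hit  (counter 5, T2.r 4)
[7] T1.cas  miss  (counter 5, T1.r 4)
[8] T2.load  rd  (counter 5, T2.r 5)
[9] T2.cas  hit  (counter 6, T2.r 5)
[10] T0.cas  miss  (counter 6, T0.r 4)
[11] T3.load  rd  (counter 6, T3.r 6)
[12] T3.cas  hit  (counter 7, T3.r 6)
[13] T0.load  rd  (counter 7, T0.r 7)
[14] T2.load  rd  (counter 7, T2.r 7)
[15] T0.cas  hit  (counter 8, T0.r 7)
[16] T2.cas  miss  (counter 8, T2.r 7)
[17] T2.load  rd  (counter 8, T2.r 8)
[18] T2.cas  hit  (counter 9, T2.r 8)

T0 = (1, 1)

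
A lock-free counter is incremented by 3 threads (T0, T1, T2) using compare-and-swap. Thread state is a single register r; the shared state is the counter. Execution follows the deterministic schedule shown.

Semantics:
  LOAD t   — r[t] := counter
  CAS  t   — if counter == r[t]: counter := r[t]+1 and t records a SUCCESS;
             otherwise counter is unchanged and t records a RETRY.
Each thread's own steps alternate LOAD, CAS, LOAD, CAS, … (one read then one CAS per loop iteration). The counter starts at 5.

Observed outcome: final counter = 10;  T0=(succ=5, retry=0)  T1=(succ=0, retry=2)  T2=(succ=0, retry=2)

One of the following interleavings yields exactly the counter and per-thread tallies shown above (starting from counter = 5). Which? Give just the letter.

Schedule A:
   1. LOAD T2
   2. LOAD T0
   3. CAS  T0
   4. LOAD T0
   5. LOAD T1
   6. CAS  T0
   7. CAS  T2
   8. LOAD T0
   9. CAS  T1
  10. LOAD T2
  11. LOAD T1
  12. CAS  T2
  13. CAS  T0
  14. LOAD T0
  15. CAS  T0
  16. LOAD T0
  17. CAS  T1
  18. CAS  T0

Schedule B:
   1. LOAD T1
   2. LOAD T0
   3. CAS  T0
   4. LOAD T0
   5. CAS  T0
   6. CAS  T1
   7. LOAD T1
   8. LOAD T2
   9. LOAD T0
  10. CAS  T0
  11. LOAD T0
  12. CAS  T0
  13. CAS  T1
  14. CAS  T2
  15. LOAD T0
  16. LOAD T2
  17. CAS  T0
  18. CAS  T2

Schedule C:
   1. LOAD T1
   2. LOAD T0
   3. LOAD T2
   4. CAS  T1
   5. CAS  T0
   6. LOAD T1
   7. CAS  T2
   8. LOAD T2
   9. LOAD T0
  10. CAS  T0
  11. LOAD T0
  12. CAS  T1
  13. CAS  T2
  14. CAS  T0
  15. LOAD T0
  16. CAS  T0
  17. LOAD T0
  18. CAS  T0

B

Simulating candidate B:
step 1: T1 LOAD ⇒ load; ctr=5 reg=5
step 2: T0 LOAD ⇒ load; ctr=5 reg=5
step 3: T0 CAS ⇒ ok; ctr=6 reg=5
step 4: T0 LOAD ⇒ load; ctr=6 reg=6
step 5: T0 CAS ⇒ ok; ctr=7 reg=6
step 6: T1 CAS ⇒ retry; ctr=7 reg=5
step 7: T1 LOAD ⇒ load; ctr=7 reg=7
step 8: T2 LOAD ⇒ load; ctr=7 reg=7
step 9: T0 LOAD ⇒ load; ctr=7 reg=7
step 10: T0 CAS ⇒ ok; ctr=8 reg=7
step 11: T0 LOAD ⇒ load; ctr=8 reg=8
step 12: T0 CAS ⇒ ok; ctr=9 reg=8
step 13: T1 CAS ⇒ retry; ctr=9 reg=7
step 14: T2 CAS ⇒ retry; ctr=9 reg=7
step 15: T0 LOAD ⇒ load; ctr=9 reg=9
step 16: T2 LOAD ⇒ load; ctr=9 reg=9
step 17: T0 CAS ⇒ ok; ctr=10 reg=9
step 18: T2 CAS ⇒ retry; ctr=10 reg=9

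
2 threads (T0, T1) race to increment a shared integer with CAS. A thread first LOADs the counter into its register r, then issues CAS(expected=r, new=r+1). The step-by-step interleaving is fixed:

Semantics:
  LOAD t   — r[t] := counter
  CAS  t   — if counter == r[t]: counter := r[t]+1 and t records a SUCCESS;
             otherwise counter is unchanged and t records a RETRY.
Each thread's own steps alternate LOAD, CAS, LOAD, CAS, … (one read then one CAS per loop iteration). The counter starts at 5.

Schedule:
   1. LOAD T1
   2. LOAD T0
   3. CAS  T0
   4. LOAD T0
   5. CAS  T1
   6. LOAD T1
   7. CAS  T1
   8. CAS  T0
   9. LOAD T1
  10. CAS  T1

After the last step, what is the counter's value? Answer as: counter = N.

counter = 8

   1) LOAD T1:  M=5  r_T1=5
   2) LOAD T0:  M=5  r_T0=5
   3) CAS  T0:  M=6  r_T0=5 ✓
   4) LOAD T0:  M=6  r_T0=6
   5) CAS  T1:  M=6  r_T1=5 ✗
   6) LOAD T1:  M=6  r_T1=6
   7) CAS  T1:  M=7  r_T1=6 ✓
   8) CAS  T0:  M=7  r_T0=6 ✗
   9) LOAD T1:  M=7  r_T1=7
  10) CAS  T1:  M=8  r_T1=7 ✓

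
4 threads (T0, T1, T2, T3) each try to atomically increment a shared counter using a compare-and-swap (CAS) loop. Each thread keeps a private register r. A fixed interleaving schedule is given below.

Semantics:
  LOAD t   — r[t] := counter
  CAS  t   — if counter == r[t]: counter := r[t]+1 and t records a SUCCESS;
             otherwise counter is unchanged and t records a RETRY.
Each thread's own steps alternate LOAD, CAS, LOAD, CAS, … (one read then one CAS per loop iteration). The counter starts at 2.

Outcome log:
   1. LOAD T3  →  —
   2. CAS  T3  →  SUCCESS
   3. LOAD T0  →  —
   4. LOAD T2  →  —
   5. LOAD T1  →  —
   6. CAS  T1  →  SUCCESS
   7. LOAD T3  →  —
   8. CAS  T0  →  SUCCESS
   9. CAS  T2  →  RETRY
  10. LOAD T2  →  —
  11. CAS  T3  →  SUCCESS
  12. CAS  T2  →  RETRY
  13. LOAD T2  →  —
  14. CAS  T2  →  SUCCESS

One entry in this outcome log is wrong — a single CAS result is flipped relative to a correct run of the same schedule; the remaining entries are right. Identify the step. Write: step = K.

step = 8

Re-executing:
T3 LOAD — after: cnt=2, r=2 — load
T3 CAS — after: cnt=3, r=2 — ok
T0 LOAD — after: cnt=3, r=3 — load
T2 LOAD — after: cnt=3, r=3 — load
T1 LOAD — after: cnt=3, r=3 — load
T1 CAS — after: cnt=4, r=3 — ok
T3 LOAD — after: cnt=4, r=4 — load
T0 CAS — after: cnt=4, r=3 — retry
T2 CAS — after: cnt=4, r=3 — retry
T2 LOAD — after: cnt=4, r=4 — load
T3 CAS — after: cnt=5, r=4 — ok
T2 CAS — after: cnt=5, r=4 — retry
T2 LOAD — after: cnt=5, r=5 — load
T2 CAS — after: cnt=6, r=5 — ok
Log disagrees first at step 8.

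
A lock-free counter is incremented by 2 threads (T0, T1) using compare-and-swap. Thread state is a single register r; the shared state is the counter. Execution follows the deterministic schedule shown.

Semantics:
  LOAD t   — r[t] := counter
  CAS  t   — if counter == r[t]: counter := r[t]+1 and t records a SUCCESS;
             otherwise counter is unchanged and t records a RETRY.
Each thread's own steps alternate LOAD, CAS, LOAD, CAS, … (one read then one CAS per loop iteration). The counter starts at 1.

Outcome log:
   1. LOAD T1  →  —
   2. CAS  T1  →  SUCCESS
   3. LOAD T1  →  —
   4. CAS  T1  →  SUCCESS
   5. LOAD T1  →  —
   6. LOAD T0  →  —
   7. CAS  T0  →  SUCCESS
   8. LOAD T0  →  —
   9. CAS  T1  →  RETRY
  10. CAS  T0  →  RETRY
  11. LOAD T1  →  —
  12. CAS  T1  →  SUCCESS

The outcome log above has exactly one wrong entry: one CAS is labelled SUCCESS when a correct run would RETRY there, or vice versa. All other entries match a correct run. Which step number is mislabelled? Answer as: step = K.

step = 10

Correct run:
   1) LOAD T1:  M=1  r_T1=1
   2) CAS  T1:  M=2  r_T1=1 ✓
   3) LOAD T1:  M=2  r_T1=2
   4) CAS  T1:  M=3  r_T1=2 ✓
   5) LOAD T1:  M=3  r_T1=3
   6) LOAD T0:  M=3  r_T0=3
   7) CAS  T0:  M=4  r_T0=3 ✓
   8) LOAD T0:  M=4  r_T0=4
   9) CAS  T1:  M=4  r_T1=3 ✗
  10) CAS  T0:  M=5  r_T0=4 ✓
  11) LOAD T1:  M=5  r_T1=5
  12) CAS  T1:  M=6  r_T1=5 ✓
Mismatch at 10.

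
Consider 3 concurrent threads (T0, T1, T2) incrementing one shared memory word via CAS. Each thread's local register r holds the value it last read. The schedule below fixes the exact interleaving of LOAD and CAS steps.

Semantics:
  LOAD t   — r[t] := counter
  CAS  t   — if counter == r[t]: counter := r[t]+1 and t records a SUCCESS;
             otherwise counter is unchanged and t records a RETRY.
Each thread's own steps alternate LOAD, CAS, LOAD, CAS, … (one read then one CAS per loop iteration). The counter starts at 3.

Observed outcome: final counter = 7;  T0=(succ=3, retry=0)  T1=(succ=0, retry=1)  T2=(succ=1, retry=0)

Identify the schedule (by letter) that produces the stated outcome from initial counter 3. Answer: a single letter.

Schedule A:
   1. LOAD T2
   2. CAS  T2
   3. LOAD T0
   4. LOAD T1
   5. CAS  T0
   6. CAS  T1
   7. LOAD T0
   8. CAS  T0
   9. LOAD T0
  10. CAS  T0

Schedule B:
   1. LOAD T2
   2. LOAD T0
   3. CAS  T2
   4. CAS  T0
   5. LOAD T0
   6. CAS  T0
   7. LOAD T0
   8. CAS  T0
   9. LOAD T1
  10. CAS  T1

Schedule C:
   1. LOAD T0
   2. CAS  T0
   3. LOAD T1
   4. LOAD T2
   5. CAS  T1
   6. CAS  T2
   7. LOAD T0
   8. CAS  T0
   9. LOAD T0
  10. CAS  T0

Simulating candidate A:
step 1: T2 LOAD ⇒ load; ctr=3 reg=3
step 2: T2 CAS ⇒ ok; ctr=4 reg=3
step 3: T0 LOAD ⇒ load; ctr=4 reg=4
step 4: T1 LOAD ⇒ load; ctr=4 reg=4
step 5: T0 CAS ⇒ ok; ctr=5 reg=4
step 6: T1 CAS ⇒ retry; ctr=5 reg=4
step 7: T0 LOAD ⇒ load; ctr=5 reg=5
step 8: T0 CAS ⇒ ok; ctr=6 reg=5
step 9: T0 LOAD ⇒ load; ctr=6 reg=6
step 10: T0 CAS ⇒ ok; ctr=7 reg=6

A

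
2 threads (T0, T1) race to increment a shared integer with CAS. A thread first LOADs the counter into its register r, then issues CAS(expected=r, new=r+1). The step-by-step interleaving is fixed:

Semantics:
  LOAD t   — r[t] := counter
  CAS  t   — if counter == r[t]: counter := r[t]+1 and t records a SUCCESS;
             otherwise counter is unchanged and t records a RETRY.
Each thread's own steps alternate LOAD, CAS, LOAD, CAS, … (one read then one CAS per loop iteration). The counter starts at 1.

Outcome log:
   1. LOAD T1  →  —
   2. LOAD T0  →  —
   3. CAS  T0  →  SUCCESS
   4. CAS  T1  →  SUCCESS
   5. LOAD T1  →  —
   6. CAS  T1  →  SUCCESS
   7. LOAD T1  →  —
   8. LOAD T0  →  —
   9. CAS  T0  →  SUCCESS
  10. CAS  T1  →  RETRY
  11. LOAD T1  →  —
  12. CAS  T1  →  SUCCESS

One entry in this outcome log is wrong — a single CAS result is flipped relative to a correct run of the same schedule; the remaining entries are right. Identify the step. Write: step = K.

Reference trace:
1. LOAD T1 → mem=1 r[T1]=1 [LOAD]
2. LOAD T0 → mem=1 r[T0]=1 [LOAD]
3. CAS T0 → mem=2 r[T0]=1 [OK]
4. CAS T1 → mem=2 r[T1]=1 [RETRY]
5. LOAD T1 → mem=2 r[T1]=2 [LOAD]
6. CAS T1 → mem=3 r[T1]=2 [OK]
7. LOAD T1 → mem=3 r[T1]=3 [LOAD]
8. LOAD T0 → mem=3 r[T0]=3 [LOAD]
9. CAS T0 → mem=4 r[T0]=3 [OK]
10. CAS T1 → mem=4 r[T1]=3 [RETRY]
11. LOAD T1 → mem=4 r[T1]=4 [LOAD]
12. CAS T1 → mem=5 r[T1]=4 [OK]
Flip is step 4.

step = 4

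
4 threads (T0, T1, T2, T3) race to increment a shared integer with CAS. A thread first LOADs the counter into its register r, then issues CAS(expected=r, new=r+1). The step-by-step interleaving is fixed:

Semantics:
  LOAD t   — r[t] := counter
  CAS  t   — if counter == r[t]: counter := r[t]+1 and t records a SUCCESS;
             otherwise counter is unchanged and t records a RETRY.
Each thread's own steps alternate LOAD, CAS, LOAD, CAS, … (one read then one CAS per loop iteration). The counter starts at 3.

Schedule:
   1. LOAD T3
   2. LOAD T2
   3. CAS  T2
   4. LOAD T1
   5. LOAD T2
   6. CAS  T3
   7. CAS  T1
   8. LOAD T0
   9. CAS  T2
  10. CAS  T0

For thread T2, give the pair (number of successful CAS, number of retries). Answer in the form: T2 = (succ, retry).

step 1: T3 LOAD ⇒ load; ctr=3 reg=3
step 2: T2 LOAD ⇒ load; ctr=3 reg=3
step 3: T2 CAS ⇒ ok; ctr=4 reg=3
step 4: T1 LOAD ⇒ load; ctr=4 reg=4
step 5: T2 LOAD ⇒ load; ctr=4 reg=4
step 6: T3 CAS ⇒ retry; ctr=4 reg=3
step 7: T1 CAS ⇒ ok; ctr=5 reg=4
step 8: T0 LOAD ⇒ load; ctr=5 reg=5
step 9: T2 CAS ⇒ retry; ctr=5 reg=4
step 10: T0 CAS ⇒ ok; ctr=6 reg=5

T2 = (1, 1)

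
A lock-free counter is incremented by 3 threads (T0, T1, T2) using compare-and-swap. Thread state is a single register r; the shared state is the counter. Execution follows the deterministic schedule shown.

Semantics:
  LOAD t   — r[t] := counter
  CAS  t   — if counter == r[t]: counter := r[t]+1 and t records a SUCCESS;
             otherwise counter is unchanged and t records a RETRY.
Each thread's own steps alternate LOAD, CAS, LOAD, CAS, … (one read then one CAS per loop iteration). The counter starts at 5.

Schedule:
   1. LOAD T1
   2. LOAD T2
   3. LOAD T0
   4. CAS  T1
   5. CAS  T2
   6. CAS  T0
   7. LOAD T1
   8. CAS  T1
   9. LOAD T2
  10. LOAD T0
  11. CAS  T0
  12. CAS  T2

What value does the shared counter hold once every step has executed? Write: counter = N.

[1] T1.load  rd  (counter 5, T1.r 5)
[2] T2.load  rd  (counter 5, T2.r 5)
[3] T0.load  rd  (counter 5, T0.r 5)
[4] T1.cas  hit  (counter 6, T1.r 5)
[5] T2.cas  miss  (counter 6, T2.r 5)
[6] T0.cas  miss  (counter 6, T0.r 5)
[7] T1.load  rd  (counter 6, T1.r 6)
[8] T1.cas  hit  (counter 7, T1.r 6)
[9] T2.load  rd  (counter 7, T2.r 7)
[10] T0.load  rd  (counter 7, T0.r 7)
[11] T0.cas  hit  (counter 8, T0.r 7)
[12] T2.cas  miss  (counter 8, T2.r 7)

counter = 8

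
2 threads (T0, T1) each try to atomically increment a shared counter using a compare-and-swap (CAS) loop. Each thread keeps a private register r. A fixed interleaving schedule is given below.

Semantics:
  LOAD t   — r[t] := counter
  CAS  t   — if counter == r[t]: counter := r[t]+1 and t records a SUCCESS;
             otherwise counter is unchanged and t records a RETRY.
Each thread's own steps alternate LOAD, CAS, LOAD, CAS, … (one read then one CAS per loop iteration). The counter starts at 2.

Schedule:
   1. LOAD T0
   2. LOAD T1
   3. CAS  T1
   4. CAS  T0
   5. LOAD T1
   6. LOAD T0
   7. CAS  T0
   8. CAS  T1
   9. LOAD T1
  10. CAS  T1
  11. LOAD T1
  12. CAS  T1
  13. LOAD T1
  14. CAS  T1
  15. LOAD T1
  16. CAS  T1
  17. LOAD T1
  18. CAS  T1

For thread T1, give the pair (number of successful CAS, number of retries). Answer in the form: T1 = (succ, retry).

T0 LOAD — after: cnt=2, r=2 — load
T1 LOAD — after: cnt=2, r=2 — load
T1 CAS — after: cnt=3, r=2 — ok
T0 CAS — after: cnt=3, r=2 — retry
T1 LOAD — after: cnt=3, r=3 — load
T0 LOAD — after: cnt=3, r=3 — load
T0 CAS — after: cnt=4, r=3 — ok
T1 CAS — after: cnt=4, r=3 — retry
T1 LOAD — after: cnt=4, r=4 — load
T1 CAS — after: cnt=5, r=4 — ok
T1 LOAD — after: cnt=5, r=5 — load
T1 CAS — after: cnt=6, r=5 — ok
T1 LOAD — after: cnt=6, r=6 — load
T1 CAS — after: cnt=7, r=6 — ok
T1 LOAD — after: cnt=7, r=7 — load
T1 CAS — after: cnt=8, r=7 — ok
T1 LOAD — after: cnt=8, r=8 — load
T1 CAS — after: cnt=9, r=8 — ok

T1 = (6, 1)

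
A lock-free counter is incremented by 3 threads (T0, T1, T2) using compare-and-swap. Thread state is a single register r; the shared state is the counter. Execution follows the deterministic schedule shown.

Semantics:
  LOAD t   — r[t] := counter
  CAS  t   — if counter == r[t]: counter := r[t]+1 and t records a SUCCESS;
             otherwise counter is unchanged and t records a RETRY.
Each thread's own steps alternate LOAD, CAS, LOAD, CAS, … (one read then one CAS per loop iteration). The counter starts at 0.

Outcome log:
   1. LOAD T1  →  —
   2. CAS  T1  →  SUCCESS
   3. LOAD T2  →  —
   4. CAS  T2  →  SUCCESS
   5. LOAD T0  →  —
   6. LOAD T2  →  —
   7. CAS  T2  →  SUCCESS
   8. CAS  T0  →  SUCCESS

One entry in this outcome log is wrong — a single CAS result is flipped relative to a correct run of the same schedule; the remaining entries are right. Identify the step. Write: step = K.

Reference trace:
#1 T1 reads 0
#2 T1 CAS(0→1) writes; counter now 1
#3 T2 reads 1
#4 T2 CAS(1→2) writes; counter now 2
#5 T0 reads 2
#6 T2 reads 2
#7 T2 CAS(2→3) writes; counter now 3
#8 T0 CAS(2→3) fails; counter now 3
Mismatch at 8.

step = 8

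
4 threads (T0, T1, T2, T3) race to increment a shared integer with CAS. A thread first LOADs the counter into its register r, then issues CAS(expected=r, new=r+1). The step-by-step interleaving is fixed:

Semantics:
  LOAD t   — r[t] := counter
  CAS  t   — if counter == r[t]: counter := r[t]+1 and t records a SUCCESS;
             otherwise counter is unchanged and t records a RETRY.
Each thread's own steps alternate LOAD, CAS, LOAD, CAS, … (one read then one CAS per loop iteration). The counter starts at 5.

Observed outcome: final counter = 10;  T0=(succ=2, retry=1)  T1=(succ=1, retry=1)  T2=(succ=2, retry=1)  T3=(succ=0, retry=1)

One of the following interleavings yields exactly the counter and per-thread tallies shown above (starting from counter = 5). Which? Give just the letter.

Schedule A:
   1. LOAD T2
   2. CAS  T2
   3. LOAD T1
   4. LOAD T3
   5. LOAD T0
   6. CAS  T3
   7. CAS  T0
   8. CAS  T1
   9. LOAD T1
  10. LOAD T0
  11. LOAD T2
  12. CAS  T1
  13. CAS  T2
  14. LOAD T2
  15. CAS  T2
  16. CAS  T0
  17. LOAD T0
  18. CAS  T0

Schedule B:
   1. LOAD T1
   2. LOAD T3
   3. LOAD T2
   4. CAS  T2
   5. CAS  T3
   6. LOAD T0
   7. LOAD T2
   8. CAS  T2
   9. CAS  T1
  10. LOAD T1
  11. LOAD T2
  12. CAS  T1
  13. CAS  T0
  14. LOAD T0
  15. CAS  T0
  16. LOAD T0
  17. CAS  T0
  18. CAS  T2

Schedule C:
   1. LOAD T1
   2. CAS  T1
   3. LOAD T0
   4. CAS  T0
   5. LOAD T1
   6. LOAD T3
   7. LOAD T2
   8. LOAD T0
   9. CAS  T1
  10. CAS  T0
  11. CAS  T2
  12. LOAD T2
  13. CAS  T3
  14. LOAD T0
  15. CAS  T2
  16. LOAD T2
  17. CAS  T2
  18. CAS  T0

B

Simulating candidate B:
T1 LOAD — after: cnt=5, r=5 — load
T3 LOAD — after: cnt=5, r=5 — load
T2 LOAD — after: cnt=5, r=5 — load
T2 CAS — after: cnt=6, r=5 — ok
T3 CAS — after: cnt=6, r=5 — retry
T0 LOAD — after: cnt=6, r=6 — load
T2 LOAD — after: cnt=6, r=6 — load
T2 CAS — after: cnt=7, r=6 — ok
T1 CAS — after: cnt=7, r=5 — retry
T1 LOAD — after: cnt=7, r=7 — load
T2 LOAD — after: cnt=7, r=7 — load
T1 CAS — after: cnt=8, r=7 — ok
T0 CAS — after: cnt=8, r=6 — retry
T0 LOAD — after: cnt=8, r=8 — load
T0 CAS — after: cnt=9, r=8 — ok
T0 LOAD — after: cnt=9, r=9 — load
T0 CAS — after: cnt=10, r=9 — ok
T2 CAS — after: cnt=10, r=7 — retry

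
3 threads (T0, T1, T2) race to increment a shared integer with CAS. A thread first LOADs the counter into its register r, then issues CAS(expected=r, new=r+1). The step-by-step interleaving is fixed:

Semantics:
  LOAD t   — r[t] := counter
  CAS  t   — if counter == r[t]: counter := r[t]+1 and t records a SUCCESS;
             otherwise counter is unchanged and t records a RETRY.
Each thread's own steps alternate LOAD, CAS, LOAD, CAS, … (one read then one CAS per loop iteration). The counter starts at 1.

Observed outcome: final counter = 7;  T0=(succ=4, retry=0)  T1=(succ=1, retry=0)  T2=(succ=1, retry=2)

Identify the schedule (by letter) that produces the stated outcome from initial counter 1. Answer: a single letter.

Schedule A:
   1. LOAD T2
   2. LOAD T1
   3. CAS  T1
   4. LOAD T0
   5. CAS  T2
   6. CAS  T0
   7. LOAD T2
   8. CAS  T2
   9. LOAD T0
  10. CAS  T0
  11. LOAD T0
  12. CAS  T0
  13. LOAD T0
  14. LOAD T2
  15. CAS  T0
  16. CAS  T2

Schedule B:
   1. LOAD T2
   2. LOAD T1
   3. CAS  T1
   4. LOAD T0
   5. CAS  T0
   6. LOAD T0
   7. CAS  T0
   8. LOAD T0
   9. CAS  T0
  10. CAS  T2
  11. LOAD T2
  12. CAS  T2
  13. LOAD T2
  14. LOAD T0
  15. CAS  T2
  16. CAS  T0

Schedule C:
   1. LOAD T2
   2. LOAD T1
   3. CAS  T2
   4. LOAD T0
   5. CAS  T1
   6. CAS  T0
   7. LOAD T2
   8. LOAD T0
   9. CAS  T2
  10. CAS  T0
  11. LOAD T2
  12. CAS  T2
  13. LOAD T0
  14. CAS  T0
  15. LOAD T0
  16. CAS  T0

A

Run A:
   1) LOAD T2:  M=1  r_T2=1
   2) LOAD T1:  M=1  r_T1=1
   3) CAS  T1:  M=2  r_T1=1 ✓
   4) LOAD T0:  M=2  r_T0=2
   5) CAS  T2:  M=2  r_T2=1 ✗
   6) CAS  T0:  M=3  r_T0=2 ✓
   7) LOAD T2:  M=3  r_T2=3
   8) CAS  T2:  M=4  r_T2=3 ✓
   9) LOAD T0:  M=4  r_T0=4
  10) CAS  T0:  M=5  r_T0=4 ✓
  11) LOAD T0:  M=5  r_T0=5
  12) CAS  T0:  M=6  r_T0=5 ✓
  13) LOAD T0:  M=6  r_T0=6
  14) LOAD T2:  M=6  r_T2=6
  15) CAS  T0:  M=7  r_T0=6 ✓
  16) CAS  T2:  M=7  r_T2=6 ✗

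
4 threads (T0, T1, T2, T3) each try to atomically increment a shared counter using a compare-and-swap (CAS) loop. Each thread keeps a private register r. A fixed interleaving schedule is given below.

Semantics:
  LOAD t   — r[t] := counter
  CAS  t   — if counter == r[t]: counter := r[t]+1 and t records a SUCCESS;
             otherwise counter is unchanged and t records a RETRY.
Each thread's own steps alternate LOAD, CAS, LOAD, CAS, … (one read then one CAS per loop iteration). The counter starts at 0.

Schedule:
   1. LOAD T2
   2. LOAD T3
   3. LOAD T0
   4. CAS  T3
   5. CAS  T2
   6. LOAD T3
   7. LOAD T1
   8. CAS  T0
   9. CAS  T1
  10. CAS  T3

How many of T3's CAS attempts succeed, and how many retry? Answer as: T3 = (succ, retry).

T3 = (1, 1)

#1 T2 reads 0
#2 T3 reads 0
#3 T0 reads 0
#4 T3 CAS(0→1) writes; counter now 1
#5 T2 CAS(0→1) fails; counter now 1
#6 T3 reads 1
#7 T1 reads 1
#8 T0 CAS(0→1) fails; counter now 1
#9 T1 CAS(1→2) writes; counter now 2
#10 T3 CAS(1→2) fails; counter now 2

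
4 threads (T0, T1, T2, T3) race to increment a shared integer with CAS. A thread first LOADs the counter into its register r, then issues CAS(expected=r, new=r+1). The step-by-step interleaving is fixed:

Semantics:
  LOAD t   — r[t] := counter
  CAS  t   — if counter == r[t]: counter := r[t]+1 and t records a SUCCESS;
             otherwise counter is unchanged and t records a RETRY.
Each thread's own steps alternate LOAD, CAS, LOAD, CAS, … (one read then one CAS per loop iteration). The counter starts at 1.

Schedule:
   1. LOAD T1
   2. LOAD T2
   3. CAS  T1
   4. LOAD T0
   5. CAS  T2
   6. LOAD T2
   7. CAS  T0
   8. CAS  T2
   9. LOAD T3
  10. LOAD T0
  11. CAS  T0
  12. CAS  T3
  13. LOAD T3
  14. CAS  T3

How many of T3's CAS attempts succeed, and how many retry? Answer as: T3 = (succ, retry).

T3 = (1, 1)

   1) LOAD T1:  M=1  r_T1=1
   2) LOAD T2:  M=1  r_T2=1
   3) CAS  T1:  M=2  r_T1=1 ✓
   4) LOAD T0:  M=2  r_T0=2
   5) CAS  T2:  M=2  r_T2=1 ✗
   6) LOAD T2:  M=2  r_T2=2
   7) CAS  T0:  M=3  r_T0=2 ✓
   8) CAS  T2:  M=3  r_T2=2 ✗
   9) LOAD T3:  M=3  r_T3=3
  10) LOAD T0:  M=3  r_T0=3
  11) CAS  T0:  M=4  r_T0=3 ✓
  12) CAS  T3:  M=4  r_T3=3 ✗
  13) LOAD T3:  M=4  r_T3=4
  14) CAS  T3:  M=5  r_T3=4 ✓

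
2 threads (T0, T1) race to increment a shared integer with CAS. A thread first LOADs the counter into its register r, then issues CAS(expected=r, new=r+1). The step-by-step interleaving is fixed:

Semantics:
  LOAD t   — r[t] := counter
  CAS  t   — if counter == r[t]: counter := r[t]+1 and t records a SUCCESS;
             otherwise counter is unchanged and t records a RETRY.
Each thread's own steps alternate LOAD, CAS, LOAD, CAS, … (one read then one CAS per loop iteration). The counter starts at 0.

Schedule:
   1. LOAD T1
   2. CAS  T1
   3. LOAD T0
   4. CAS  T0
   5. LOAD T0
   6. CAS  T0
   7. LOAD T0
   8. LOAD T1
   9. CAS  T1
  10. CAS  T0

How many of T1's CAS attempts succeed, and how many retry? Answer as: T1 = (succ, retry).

#1 T1 reads 0
#2 T1 CAS(0→1) writes; counter now 1
#3 T0 reads 1
#4 T0 CAS(1→2) writes; counter now 2
#5 T0 reads 2
#6 T0 CAS(2→3) writes; counter now 3
#7 T0 reads 3
#8 T1 reads 3
#9 T1 CAS(3→4) writes; counter now 4
#10 T0 CAS(3→4) fails; counter now 4

T1 = (2, 0)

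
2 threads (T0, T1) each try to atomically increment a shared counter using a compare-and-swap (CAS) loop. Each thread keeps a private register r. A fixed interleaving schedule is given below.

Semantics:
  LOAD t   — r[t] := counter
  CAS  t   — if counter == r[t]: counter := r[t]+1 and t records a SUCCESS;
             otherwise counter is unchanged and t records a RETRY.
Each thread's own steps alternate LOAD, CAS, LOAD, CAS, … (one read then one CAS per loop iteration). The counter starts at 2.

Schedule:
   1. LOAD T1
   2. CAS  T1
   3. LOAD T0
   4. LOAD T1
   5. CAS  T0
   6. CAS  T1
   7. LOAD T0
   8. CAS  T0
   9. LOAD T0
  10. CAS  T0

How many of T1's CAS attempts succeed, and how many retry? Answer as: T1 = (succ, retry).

step 1: T1 LOAD ⇒ load; ctr=2 reg=2
step 2: T1 CAS ⇒ ok; ctr=3 reg=2
step 3: T0 LOAD ⇒ load; ctr=3 reg=3
step 4: T1 LOAD ⇒ load; ctr=3 reg=3
step 5: T0 CAS ⇒ ok; ctr=4 reg=3
step 6: T1 CAS ⇒ retry; ctr=4 reg=3
step 7: T0 LOAD ⇒ load; ctr=4 reg=4
step 8: T0 CAS ⇒ ok; ctr=5 reg=4
step 9: T0 LOAD ⇒ load; ctr=5 reg=5
step 10: T0 CAS ⇒ ok; ctr=6 reg=5

T1 = (1, 1)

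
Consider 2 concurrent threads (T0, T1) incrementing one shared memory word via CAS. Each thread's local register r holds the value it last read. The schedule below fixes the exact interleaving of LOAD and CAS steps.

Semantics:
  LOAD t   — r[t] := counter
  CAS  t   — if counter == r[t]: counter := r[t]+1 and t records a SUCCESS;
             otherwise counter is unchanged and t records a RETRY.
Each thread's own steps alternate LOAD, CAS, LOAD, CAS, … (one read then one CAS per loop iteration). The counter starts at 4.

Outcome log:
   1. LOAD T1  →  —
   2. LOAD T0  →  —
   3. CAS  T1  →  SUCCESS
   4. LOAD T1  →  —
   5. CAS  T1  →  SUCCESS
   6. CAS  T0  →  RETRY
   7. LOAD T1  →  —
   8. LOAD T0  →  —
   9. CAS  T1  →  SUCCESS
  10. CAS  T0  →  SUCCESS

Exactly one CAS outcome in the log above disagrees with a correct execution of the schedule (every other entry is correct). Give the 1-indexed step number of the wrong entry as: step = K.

Reference trace:
step 1: T1 LOAD ⇒ load; ctr=4 reg=4
step 2: T0 LOAD ⇒ load; ctr=4 reg=4
step 3: T1 CAS ⇒ ok; ctr=5 reg=4
step 4: T1 LOAD ⇒ load; ctr=5 reg=5
step 5: T1 CAS ⇒ ok; ctr=6 reg=5
step 6: T0 CAS ⇒ retry; ctr=6 reg=4
step 7: T1 LOAD ⇒ load; ctr=6 reg=6
step 8: T0 LOAD ⇒ load; ctr=6 reg=6
step 9: T1 CAS ⇒ ok; ctr=7 reg=6
step 10: T0 CAS ⇒ retry; ctr=7 reg=6
Flip is step 10.

step = 10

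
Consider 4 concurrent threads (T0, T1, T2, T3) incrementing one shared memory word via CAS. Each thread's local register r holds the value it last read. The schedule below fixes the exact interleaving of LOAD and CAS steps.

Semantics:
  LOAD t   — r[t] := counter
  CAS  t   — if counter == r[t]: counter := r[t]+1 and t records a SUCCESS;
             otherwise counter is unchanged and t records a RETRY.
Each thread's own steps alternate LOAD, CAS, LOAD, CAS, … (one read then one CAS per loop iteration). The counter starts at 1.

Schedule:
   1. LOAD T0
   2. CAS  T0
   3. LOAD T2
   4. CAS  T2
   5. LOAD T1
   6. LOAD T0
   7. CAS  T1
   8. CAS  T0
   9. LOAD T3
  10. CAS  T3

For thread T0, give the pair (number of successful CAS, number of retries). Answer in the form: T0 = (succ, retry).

T0 = (1, 1)

   1) LOAD T0:  M=1  r_T0=1
   2) CAS  T0:  M=2  r_T0=1 ✓
   3) LOAD T2:  M=2  r_T2=2
   4) CAS  T2:  M=3  r_T2=2 ✓
   5) LOAD T1:  M=3  r_T1=3
   6) LOAD T0:  M=3  r_T0=3
   7) CAS  T1:  M=4  r_T1=3 ✓
   8) CAS  T0:  M=4  r_T0=3 ✗
   9) LOAD T3:  M=4  r_T3=4
  10) CAS  T3:  M=5  r_T3=4 ✓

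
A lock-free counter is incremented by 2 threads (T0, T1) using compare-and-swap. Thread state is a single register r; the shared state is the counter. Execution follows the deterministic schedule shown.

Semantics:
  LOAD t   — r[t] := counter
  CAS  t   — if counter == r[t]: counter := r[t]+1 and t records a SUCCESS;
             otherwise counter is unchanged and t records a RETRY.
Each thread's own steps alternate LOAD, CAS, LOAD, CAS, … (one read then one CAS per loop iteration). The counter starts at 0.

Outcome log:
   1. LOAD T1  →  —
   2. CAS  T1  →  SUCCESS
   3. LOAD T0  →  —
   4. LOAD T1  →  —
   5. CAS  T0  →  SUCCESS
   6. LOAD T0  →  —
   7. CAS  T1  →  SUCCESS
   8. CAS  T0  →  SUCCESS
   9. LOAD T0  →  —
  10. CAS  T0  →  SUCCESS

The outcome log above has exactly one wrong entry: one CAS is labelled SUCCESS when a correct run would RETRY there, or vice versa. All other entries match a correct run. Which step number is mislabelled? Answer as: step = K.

Re-executing:
#1 T1 reads 0
#2 T1 CAS(0→1) writes; counter now 1
#3 T0 reads 1
#4 T1 reads 1
#5 T0 CAS(1→2) writes; counter now 2
#6 T0 reads 2
#7 T1 CAS(1→2) fails; counter now 2
#8 T0 CAS(2→3) writes; counter now 3
#9 T0 reads 3
#10 T0 CAS(3→4) writes; counter now 4
Log disagrees first at step 7.

step = 7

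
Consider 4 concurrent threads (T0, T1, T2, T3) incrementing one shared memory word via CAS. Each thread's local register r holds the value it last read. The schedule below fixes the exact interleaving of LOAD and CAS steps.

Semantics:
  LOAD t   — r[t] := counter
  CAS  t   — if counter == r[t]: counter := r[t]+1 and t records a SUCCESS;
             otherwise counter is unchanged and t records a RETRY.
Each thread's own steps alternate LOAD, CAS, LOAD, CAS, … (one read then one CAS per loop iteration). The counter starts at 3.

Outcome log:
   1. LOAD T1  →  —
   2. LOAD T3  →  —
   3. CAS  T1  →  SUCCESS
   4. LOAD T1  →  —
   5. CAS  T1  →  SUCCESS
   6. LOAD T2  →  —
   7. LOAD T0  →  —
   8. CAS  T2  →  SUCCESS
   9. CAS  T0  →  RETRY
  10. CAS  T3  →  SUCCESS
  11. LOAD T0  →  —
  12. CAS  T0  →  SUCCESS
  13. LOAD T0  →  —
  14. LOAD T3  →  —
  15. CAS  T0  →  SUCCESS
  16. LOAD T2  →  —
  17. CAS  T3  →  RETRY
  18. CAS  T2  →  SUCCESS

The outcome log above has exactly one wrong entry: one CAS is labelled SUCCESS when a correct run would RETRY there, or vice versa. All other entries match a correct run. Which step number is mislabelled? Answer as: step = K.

step = 10

Reference trace:
#1 T1 reads 3
#2 T3 reads 3
#3 T1 CAS(3→4) writes; counter now 4
#4 T1 reads 4
#5 T1 CAS(4→5) writes; counter now 5
#6 T2 reads 5
#7 T0 reads 5
#8 T2 CAS(5→6) writes; counter now 6
#9 T0 CAS(5→6) fails; counter now 6
#10 T3 CAS(3→4) fails; counter now 6
#11 T0 reads 6
#12 T0 CAS(6→7) writes; counter now 7
#13 T0 reads 7
#14 T3 reads 7
#15 T0 CAS(7→8) writes; counter now 8
#16 T2 reads 8
#17 T3 CAS(7→8) fails; counter now 8
#18 T2 CAS(8→9) writes; counter now 9
Flip is step 10.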